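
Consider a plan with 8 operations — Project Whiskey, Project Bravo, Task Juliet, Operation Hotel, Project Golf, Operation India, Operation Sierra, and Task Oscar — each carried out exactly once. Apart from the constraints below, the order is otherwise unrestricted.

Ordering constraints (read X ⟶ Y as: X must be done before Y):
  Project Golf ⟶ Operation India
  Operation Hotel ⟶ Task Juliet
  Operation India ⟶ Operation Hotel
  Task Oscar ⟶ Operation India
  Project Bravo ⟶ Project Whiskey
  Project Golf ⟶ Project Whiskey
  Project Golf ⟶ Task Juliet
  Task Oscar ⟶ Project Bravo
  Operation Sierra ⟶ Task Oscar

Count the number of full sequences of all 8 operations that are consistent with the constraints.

34

2 operations have no prerequisites (Project Golf, Operation Sierra), so any of them could come first.
Systematically extending each partial ordering one operation at a time and counting, there are 34 complete orderings.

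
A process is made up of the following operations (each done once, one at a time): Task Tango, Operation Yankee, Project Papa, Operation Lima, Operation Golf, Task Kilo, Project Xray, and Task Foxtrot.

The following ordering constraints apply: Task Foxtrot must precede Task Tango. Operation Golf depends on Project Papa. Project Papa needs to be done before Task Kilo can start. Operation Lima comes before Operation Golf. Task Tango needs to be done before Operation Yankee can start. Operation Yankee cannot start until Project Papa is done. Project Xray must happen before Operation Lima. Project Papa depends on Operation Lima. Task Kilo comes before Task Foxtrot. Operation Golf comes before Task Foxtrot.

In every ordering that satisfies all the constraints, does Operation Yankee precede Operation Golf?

There is a chain Operation Golf → Task Foxtrot → Task Tango → Operation Yankee, which puts Operation Golf before Operation Yankee.
So Operation Yankee does not have to come before Operation Golf — it cannot.

No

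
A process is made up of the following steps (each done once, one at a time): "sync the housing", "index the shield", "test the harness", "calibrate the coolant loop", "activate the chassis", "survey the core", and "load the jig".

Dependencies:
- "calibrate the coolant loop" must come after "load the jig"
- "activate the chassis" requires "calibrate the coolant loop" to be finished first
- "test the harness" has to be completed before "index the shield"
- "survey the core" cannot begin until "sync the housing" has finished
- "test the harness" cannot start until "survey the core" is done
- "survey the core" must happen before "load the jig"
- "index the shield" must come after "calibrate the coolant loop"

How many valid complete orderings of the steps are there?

7

Only "sync the housing" has no prerequisites, so it must go first.
Counting all ways to extend the partial order to a total order gives 7.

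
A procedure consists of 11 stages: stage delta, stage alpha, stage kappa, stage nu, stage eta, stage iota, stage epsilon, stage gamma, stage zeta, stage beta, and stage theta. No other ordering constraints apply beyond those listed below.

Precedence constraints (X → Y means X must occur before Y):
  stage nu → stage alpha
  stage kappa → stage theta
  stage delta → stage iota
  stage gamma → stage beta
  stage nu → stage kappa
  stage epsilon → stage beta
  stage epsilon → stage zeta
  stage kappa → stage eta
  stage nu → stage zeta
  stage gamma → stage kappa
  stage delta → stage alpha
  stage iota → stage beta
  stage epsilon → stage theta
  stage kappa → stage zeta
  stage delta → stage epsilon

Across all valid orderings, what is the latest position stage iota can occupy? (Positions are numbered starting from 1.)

The only stage forced after stage iota (directly or by a chain) is stage beta.
With 1 mandatory successor out of 11 stages total, the latest slot for stage iota is 11−1 = 10, and it's reachable by doing all non-successors before stage iota.

10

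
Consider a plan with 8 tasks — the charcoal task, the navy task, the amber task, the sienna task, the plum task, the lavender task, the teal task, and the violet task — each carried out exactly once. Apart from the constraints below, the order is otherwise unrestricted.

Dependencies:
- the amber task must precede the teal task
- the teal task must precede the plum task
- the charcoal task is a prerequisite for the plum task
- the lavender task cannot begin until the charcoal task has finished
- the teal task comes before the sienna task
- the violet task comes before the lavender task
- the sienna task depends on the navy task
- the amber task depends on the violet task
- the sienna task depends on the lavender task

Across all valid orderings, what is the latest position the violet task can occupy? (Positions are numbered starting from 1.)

The tasks that are forced after the violet task, directly or by a chain of constraints, are the amber task, the sienna task, the plum task, the lavender task, the teal task. That's 5 tasks.
With 5 mandatory successors out of 8 tasks total, the latest slot for the violet task is 8−5 = 3, and it's reachable by doing all non-successors before the violet task.

3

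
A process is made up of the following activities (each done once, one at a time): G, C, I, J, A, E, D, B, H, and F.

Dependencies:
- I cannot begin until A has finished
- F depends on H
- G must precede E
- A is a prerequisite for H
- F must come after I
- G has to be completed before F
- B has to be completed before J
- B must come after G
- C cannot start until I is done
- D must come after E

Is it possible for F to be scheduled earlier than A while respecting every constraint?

The constraints give a chain A → H → F, which forces A before F.
Hence F can never be scheduled before A.

No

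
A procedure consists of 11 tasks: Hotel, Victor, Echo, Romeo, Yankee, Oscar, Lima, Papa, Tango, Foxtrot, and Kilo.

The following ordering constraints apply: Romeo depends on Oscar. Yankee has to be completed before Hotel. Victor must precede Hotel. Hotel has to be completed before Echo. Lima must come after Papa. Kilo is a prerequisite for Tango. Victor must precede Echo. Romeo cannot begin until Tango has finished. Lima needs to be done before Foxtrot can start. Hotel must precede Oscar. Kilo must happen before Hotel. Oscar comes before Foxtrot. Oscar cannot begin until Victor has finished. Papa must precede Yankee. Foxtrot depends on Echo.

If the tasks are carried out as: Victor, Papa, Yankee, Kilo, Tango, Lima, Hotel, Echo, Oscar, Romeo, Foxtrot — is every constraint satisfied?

Checking each listed constraint against this order: for instance, Victor is in position 1 and Oscar in position 9, so that constraint holds — and the remaining constraints check out the same way.

Yes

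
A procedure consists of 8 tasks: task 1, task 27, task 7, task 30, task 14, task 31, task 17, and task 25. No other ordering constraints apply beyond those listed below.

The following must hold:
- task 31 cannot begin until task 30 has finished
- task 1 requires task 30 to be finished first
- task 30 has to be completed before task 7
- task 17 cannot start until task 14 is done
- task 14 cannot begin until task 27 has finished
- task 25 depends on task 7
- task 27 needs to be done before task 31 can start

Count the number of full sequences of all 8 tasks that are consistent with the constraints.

567

The tasks with no prerequisites are task 27, task 30; any of them can be placed first.
Counting all ways to extend the partial order to a total order gives 567.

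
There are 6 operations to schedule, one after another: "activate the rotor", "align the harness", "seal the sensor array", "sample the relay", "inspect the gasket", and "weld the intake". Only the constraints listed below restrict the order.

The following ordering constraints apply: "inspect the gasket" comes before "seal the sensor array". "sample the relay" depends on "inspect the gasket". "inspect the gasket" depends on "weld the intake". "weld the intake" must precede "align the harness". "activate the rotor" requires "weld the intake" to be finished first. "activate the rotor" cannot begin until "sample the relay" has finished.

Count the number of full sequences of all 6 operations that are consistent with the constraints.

"weld the intake" is the only operation with nothing required before it, so every ordering starts there.
Enumerating by repeatedly choosing an available operation (one whose prerequisites are all placed) gives 15 distinct complete orderings.

15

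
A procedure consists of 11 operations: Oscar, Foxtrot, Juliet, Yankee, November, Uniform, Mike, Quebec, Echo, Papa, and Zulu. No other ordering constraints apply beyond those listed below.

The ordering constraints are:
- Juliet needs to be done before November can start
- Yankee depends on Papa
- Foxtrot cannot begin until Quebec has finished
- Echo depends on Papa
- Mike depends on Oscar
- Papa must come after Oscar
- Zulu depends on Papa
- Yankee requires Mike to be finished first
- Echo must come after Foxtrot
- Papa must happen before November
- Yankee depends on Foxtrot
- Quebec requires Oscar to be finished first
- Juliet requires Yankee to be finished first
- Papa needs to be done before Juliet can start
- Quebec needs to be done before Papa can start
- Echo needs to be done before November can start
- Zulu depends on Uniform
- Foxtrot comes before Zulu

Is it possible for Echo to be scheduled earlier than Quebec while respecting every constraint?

No

There is a dependency chain Quebec → Papa → Echo, so Echo always comes after Quebec.
Hence Echo can never be scheduled before Quebec.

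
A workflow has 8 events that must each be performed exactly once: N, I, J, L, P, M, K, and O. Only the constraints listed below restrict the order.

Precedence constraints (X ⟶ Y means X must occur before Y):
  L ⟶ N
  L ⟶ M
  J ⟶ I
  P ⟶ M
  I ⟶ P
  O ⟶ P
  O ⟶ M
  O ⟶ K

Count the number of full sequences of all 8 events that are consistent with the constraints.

3 events have no prerequisites (J, L, O), so any of them could come first.
Systematically extending each partial ordering one event at a time and counting, there are 318 complete orderings.

318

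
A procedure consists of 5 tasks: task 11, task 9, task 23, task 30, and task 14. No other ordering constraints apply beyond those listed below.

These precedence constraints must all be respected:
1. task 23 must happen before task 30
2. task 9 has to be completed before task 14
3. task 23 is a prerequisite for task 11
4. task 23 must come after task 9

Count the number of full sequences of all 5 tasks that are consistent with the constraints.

Task 9 is the only task with nothing required before it, so every ordering starts there.
Counting all ways to extend the partial order to a total order gives 8.

8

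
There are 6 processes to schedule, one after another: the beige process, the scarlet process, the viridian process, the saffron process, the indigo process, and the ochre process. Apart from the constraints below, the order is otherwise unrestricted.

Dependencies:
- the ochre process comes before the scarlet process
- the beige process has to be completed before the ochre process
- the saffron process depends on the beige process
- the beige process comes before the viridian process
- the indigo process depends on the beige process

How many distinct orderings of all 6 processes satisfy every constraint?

The beige process is the only process with nothing required before it, so every ordering starts there.
Enumerating by repeatedly choosing an available process (one whose prerequisites are all placed) gives 60 distinct complete orderings.

60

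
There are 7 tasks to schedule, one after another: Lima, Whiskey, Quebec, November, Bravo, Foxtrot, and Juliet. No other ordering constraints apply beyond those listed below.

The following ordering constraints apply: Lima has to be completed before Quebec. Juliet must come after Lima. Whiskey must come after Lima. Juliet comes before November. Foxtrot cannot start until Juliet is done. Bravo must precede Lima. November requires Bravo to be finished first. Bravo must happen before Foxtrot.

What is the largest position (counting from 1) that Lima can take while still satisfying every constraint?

2

Following every chain forward from Lima, the tasks that must come later are Whiskey, Quebec, November, Foxtrot, Juliet — 5 of them.
With 5 mandatory successors out of 7 tasks total, the latest slot for Lima is 7−5 = 2, and it's reachable by doing all non-successors before Lima.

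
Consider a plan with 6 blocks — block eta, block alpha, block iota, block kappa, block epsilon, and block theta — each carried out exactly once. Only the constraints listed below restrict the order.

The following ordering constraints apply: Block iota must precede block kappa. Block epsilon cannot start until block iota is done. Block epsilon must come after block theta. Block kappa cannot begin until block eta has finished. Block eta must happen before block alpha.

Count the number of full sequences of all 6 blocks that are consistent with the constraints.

3 blocks have no prerequisites (block eta, block iota, block theta), so any of them could come first.
Systematically extending each partial ordering one block at a time and counting, there are 61 complete orderings.

61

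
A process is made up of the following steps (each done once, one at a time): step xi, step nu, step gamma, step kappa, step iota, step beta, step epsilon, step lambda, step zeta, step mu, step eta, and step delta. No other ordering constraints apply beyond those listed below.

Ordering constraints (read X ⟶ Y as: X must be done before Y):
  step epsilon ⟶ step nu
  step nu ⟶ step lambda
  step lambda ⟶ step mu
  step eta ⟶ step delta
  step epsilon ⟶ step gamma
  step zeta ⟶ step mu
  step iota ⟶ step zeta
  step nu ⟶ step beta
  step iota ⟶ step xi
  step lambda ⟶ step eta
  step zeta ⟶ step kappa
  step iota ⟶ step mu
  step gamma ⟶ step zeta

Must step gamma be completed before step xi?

No

Nothing in the constraints links step gamma and step xi; they are unordered relative to each other.
There exist valid orderings with step xi before step gamma, so step gamma is not required to come first.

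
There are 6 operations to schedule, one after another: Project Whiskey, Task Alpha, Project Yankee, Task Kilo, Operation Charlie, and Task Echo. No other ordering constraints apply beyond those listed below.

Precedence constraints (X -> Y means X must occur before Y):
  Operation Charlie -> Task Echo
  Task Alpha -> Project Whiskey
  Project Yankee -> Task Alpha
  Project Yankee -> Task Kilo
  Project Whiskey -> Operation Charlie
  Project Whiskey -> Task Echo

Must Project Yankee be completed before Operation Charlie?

Following the dependencies: Project Yankee → Task Alpha → Project Whiskey → Operation Charlie.
That forces Project Yankee before Operation Charlie in every valid schedule.

Yes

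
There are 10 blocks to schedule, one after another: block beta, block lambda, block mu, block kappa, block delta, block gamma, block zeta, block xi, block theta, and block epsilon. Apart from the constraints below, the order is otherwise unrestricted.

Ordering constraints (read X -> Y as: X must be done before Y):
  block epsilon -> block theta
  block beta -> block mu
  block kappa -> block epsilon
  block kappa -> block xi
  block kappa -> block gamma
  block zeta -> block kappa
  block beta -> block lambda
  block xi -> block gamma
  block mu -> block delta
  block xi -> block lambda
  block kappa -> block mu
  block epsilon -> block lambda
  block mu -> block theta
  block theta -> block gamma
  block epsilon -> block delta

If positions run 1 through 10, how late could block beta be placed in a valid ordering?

5

The blocks that are forced after block beta, directly or by a chain of constraints, are block lambda, block mu, block delta, block gamma, block theta. That's 5 blocks.
So at least 5 blocks follow block beta, putting block beta no later than position 5. That position is achievable by scheduling everything else first.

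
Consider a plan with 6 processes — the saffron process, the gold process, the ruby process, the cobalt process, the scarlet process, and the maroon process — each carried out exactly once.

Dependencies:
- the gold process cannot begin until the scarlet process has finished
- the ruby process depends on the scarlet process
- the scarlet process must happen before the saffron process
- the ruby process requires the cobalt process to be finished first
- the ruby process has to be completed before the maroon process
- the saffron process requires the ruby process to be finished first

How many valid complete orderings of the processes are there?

2 processes have no prerequisites (the cobalt process, the scarlet process), so any of them could come first.
Systematically extending each partial ordering one process at a time and counting, there are 18 complete orderings.

18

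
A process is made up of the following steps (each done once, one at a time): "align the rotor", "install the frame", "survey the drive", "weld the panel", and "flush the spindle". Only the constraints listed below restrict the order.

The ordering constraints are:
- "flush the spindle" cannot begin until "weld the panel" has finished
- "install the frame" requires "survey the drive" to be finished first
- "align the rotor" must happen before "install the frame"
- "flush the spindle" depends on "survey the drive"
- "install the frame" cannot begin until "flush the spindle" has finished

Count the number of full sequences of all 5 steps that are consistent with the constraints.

8

3 steps have no prerequisites ("align the rotor", "survey the drive", "weld the panel"), so any of them could come first.
Counting all ways to extend the partial order to a total order gives 8.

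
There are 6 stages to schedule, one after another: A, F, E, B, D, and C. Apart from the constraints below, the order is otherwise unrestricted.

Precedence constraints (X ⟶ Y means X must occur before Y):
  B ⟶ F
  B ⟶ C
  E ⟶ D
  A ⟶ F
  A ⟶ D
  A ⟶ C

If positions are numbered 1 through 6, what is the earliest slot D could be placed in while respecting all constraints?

Every stage that must precede D has to come before it. Tracing all chains that end at D, those stages are: A, E — 2 in total.
So at minimum 2 stages come before D, putting D no earlier than position 3. That position is achievable by scheduling exactly those predecessors first.

3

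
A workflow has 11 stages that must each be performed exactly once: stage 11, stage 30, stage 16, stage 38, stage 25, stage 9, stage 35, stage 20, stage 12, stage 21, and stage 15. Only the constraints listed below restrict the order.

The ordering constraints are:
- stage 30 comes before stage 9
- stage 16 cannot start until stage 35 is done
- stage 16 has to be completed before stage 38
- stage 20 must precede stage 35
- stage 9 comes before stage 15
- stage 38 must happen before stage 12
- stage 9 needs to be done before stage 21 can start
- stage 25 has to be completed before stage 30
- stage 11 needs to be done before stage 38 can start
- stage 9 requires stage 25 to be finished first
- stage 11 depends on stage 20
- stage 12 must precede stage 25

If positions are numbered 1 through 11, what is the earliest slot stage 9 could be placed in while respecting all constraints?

9

Working backwards through the constraints from stage 9, its full set of required predecessors is stage 11, stage 30, stage 16, stage 38, stage 25, stage 35, stage 20, stage 12 — 8 of them.
So at minimum 8 stages come before stage 9, putting stage 9 no earlier than position 9. That position is achievable by scheduling exactly those predecessors first.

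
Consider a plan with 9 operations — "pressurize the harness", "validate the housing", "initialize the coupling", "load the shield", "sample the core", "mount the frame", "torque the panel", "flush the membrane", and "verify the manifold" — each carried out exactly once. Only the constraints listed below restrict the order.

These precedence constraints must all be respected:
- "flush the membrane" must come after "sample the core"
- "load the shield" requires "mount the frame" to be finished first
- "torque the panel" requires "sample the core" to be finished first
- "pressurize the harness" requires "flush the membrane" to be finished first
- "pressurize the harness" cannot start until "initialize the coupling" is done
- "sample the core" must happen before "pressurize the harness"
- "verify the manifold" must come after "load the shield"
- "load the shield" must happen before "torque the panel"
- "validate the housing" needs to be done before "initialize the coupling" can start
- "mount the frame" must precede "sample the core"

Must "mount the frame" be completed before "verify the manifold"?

Following the dependencies: "mount the frame" → "load the shield" → "verify the manifold".
So "mount the frame" must precede "verify the manifold" in any valid ordering.

Yes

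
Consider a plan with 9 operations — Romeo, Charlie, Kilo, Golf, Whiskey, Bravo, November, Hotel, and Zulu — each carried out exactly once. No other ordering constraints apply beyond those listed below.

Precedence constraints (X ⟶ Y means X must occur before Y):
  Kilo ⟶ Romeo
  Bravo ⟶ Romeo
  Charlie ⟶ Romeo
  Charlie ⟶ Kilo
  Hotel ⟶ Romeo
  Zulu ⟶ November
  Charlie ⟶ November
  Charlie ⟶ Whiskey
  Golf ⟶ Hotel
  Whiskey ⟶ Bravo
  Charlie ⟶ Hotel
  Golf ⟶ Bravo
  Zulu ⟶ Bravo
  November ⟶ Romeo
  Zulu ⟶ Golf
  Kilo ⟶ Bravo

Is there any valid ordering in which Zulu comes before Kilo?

Yes

Nothing in the constraints forces Kilo before Zulu — there is no chain from Kilo to Zulu.
So a valid ordering placing Zulu earlier than Kilo exists.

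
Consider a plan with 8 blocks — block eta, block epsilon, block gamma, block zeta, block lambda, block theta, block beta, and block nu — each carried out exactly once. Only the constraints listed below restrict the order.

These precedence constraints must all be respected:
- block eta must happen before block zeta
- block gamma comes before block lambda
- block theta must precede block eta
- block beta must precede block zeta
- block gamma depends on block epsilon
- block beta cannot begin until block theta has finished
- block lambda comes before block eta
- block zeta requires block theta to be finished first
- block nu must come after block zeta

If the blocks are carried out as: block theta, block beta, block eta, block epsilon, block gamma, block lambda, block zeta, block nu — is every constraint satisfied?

In the proposed order, block eta appears before block lambda.
That contradicts the constraint that block lambda must precede block eta.

No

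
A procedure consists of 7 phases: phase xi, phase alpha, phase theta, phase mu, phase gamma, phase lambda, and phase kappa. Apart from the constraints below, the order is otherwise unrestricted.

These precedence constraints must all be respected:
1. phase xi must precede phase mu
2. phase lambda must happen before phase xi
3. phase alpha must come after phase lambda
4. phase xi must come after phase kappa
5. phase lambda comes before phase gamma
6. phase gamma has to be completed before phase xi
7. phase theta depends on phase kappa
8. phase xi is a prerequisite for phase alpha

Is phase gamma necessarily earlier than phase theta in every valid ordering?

Phase gamma and phase theta are not related by any chain of constraints.
There exist valid orderings with phase theta before phase gamma, so phase gamma is not required to come first.

No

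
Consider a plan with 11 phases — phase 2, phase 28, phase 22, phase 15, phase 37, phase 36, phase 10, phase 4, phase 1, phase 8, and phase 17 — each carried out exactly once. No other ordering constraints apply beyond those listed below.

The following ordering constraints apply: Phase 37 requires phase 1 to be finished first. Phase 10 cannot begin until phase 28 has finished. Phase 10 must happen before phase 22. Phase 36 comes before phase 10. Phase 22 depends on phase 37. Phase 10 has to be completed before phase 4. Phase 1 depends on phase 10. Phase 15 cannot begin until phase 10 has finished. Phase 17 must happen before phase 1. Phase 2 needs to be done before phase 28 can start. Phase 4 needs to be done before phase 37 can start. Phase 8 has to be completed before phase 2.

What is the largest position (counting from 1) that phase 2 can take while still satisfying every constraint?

4

Following every chain forward from phase 2, the phases that must come later are phase 28, phase 22, phase 15, phase 37, phase 10, phase 4, phase 1 — 7 of them.
With 7 mandatory successors out of 11 phases total, the latest slot for phase 2 is 11−7 = 4, and it's reachable by doing all non-successors before phase 2.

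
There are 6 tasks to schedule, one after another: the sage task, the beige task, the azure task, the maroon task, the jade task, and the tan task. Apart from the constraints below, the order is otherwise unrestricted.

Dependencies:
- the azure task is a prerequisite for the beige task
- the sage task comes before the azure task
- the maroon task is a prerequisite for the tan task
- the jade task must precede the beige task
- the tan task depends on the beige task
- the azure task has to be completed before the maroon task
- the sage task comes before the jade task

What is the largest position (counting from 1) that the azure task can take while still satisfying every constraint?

3

Every task that must follow the azure task has to come after it. Tracing all chains starting from the azure task, those tasks are: the beige task, the maroon task, the tan task — 3 in total.
So at least 3 tasks follow the azure task, putting the azure task no later than position 3. That position is achievable by scheduling everything else first.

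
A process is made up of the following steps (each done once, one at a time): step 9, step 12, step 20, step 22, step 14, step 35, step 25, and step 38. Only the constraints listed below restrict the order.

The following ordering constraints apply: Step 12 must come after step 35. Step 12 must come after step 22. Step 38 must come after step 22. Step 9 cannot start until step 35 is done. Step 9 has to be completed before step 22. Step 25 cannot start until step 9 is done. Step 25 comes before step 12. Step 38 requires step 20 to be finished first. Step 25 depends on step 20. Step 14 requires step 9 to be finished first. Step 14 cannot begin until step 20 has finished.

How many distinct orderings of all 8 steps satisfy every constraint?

The steps with no prerequisites are step 20, step 35; any of them can be placed first.
Counting all ways to extend the partial order to a total order gives 87.

87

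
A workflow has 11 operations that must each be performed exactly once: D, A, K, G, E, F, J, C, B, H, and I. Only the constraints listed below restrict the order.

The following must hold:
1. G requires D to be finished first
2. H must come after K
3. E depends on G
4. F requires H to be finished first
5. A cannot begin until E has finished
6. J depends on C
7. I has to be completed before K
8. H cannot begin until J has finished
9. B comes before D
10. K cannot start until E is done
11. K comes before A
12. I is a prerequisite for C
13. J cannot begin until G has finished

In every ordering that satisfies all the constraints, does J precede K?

No chain of constraints connects J to K in either direction.
There exist valid orderings with K before J, so J is not required to come first.

No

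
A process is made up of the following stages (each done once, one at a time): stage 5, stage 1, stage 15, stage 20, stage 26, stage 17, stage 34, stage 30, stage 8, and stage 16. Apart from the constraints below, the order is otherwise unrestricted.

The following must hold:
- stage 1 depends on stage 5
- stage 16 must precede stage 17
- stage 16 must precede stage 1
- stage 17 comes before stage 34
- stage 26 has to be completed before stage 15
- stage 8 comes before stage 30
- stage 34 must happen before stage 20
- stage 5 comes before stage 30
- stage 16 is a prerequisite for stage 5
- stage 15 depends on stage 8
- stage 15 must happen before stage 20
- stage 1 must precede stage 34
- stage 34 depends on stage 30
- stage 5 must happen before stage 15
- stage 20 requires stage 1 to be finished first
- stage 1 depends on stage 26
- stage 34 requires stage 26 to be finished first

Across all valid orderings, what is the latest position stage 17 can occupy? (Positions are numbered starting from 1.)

Every stage that must follow stage 17 has to come after it. Tracing all chains starting from stage 17, those stages are: stage 20, stage 34 — 2 in total.
So at least 2 stages follow stage 17, putting stage 17 no later than position 8. That position is achievable by scheduling everything else first.

8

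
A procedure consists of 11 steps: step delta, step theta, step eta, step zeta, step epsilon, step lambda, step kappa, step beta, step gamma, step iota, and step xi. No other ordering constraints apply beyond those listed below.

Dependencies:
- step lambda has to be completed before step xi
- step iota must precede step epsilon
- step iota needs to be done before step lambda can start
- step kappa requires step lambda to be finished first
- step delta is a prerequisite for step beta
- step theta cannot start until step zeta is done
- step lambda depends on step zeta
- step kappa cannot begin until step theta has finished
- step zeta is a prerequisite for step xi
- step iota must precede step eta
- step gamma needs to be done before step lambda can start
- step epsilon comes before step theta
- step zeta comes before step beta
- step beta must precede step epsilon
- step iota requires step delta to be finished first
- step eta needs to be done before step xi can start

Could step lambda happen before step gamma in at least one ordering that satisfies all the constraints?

No

The constraints give a chain step gamma → step lambda, which forces step gamma before step lambda.
Hence step lambda can never be scheduled before step gamma.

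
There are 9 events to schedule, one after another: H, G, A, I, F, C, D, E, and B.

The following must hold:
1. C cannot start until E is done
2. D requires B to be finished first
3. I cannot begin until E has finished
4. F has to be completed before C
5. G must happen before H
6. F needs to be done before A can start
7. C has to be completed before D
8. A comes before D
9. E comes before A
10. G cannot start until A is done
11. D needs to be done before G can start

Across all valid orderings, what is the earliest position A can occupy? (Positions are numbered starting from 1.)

3

Working backwards through the constraints from A, its full set of required predecessors is F, E — 2 of them.
With 2 mandatory predecessors, the earliest A can sit is position 2+1 = 3, and placing just those 2 first achieves it.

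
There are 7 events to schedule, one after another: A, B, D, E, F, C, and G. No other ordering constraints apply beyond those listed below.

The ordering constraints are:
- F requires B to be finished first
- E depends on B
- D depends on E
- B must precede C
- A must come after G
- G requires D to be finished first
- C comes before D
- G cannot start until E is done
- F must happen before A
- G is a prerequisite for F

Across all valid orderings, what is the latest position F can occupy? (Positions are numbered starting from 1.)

6

The only event forced after F (directly or by a chain) is A.
So at least 1 event follows F, putting F no later than position 6. That position is achievable by scheduling everything else first.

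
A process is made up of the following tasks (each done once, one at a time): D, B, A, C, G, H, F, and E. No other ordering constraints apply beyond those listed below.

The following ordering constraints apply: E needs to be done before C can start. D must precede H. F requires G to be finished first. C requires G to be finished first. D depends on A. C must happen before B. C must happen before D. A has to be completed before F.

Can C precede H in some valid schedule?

Yes

The constraints force C before H, so yes — every valid ordering has C earlier.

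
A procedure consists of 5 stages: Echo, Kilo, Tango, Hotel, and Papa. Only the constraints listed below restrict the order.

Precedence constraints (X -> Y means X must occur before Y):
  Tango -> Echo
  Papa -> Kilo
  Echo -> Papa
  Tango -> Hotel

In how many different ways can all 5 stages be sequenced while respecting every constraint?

4

Tango is the only stage with nothing required before it, so every ordering starts there.
Systematically extending each partial ordering one stage at a time and counting, there are 4 complete orderings.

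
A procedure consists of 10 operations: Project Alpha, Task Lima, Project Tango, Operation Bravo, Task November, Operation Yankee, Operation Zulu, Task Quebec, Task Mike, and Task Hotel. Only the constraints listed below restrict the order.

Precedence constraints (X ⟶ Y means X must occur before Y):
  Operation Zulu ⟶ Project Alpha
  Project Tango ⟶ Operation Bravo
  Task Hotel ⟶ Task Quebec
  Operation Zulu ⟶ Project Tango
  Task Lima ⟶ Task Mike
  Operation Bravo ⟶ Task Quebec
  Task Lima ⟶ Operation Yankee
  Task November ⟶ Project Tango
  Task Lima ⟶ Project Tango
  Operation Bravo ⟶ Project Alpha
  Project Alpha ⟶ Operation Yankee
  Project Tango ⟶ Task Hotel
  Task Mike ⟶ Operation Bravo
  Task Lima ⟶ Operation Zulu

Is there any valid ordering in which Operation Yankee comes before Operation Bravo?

No

Following Operation Bravo → Project Alpha → Operation Yankee, Operation Bravo must precede Operation Yankee in every valid ordering.
So no valid ordering can have Operation Yankee before Operation Bravo.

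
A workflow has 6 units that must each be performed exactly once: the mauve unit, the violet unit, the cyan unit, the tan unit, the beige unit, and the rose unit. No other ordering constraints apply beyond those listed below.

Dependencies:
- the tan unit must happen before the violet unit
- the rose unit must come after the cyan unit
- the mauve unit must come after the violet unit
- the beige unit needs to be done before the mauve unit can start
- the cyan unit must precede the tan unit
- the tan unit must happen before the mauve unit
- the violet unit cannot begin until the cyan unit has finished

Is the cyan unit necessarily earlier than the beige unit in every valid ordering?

No

No chain of constraints connects the cyan unit to the beige unit in either direction.
There exist valid orderings with the beige unit before the cyan unit, so the cyan unit is not required to come first.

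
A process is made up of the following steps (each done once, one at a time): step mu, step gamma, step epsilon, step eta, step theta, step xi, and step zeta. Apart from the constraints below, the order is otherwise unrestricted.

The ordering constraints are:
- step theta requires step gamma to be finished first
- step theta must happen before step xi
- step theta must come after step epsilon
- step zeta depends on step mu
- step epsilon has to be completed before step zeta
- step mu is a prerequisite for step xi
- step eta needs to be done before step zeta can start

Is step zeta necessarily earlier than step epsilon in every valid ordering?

There is a chain step epsilon → step zeta, which puts step epsilon before step zeta.
So step zeta never precedes step epsilon.

No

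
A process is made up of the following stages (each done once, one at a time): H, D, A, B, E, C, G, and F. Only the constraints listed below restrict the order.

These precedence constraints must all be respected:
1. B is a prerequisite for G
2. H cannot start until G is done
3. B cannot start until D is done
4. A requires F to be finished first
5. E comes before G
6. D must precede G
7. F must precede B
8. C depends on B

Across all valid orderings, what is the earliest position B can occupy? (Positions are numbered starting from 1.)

3

The stages that are forced before B, directly or transitively, are D, F. That's 2 stages.
So at minimum 2 stages come before B, putting B no earlier than position 3. That position is achievable by scheduling exactly those predecessors first.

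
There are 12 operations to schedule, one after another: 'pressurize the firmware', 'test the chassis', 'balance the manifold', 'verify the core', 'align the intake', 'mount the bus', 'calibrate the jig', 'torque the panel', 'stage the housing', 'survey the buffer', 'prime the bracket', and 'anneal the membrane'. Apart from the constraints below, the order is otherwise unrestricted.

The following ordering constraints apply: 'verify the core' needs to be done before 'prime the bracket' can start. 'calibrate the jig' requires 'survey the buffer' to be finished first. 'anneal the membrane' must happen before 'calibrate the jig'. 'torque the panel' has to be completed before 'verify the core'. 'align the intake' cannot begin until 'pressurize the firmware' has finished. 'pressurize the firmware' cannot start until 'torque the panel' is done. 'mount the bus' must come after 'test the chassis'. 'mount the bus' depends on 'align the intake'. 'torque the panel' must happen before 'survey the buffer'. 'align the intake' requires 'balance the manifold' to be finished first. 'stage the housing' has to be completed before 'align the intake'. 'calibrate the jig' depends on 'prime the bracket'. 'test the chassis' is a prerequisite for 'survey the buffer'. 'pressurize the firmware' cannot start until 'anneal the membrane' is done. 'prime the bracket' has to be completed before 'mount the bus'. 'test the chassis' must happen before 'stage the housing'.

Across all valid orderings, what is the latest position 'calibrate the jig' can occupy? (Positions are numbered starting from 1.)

12

Nothing depends on 'calibrate the jig', so it can be the final operation, position 12.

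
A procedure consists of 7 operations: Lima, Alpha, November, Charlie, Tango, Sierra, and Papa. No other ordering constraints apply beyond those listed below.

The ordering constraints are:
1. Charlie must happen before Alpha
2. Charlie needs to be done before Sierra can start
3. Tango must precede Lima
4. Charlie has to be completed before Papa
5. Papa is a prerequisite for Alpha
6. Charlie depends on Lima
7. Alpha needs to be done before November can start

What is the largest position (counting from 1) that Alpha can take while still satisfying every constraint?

6

The only operation forced after Alpha (directly or by a chain) is November.
With 1 mandatory successor out of 7 operations total, the latest slot for Alpha is 7−1 = 6, and it's reachable by doing all non-successors before Alpha.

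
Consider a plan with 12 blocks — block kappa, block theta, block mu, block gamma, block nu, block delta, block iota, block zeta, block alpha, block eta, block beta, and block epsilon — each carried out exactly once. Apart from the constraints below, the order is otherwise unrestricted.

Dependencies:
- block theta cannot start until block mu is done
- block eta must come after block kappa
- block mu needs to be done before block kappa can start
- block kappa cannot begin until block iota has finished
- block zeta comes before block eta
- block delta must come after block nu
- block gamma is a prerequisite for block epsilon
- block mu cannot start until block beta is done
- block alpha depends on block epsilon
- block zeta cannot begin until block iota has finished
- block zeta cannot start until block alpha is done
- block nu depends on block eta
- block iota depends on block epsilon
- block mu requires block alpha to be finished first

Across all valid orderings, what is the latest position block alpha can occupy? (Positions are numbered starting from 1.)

5

Following every chain forward from block alpha, the blocks that must come later are block kappa, block theta, block mu, block nu, block delta, block zeta, block eta — 7 of them.
So at least 7 blocks follow block alpha, putting block alpha no later than position 5. That position is achievable by scheduling everything else first.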